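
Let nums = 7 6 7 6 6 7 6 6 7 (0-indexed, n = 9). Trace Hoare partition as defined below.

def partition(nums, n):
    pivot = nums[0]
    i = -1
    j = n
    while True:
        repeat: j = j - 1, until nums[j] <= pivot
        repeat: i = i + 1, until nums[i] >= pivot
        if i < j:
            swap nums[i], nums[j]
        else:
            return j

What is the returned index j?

pivot = nums[0] = 7; i = -1, j = 9
j→8 (nums[8]=7≤7), i→0 (nums[0]=7≥7); i<j, swap → 7 6 7 6 6 7 6 6 7
j→7 (nums[7]=6≤7), i→2 (nums[2]=7≥7); i<j, swap → 7 6 6 6 6 7 6 7 7
j→6 (nums[6]=6≤7), i→5 (nums[5]=7≥7); i<j, swap → 7 6 6 6 6 6 7 7 7
j→5, i→6; i≥j, return j=5. nums = 7 6 6 6 6 6 7 7 7

5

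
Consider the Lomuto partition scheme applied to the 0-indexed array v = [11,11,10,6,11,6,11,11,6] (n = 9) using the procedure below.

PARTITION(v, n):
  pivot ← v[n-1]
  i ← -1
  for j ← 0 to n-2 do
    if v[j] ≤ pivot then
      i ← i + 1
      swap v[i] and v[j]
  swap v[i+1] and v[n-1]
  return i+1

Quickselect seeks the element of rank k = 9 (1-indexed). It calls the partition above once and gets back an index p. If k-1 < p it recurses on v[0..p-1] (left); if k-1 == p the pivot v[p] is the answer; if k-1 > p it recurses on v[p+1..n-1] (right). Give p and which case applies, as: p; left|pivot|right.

2; right

pivot=6, i=-1
j=0: 11>6, skip
j=1: 11>6, skip
j=2: 10>6, skip
j=3: 6≤6, i=0, swap(0,3) ⇒ [6,11,10,11,11,6,11,11,6]
j=4: 11>6, skip
j=5: 6≤6, i=1, swap(1,5) ⇒ [6,6,10,11,11,11,11,11,6]
j=6: 11>6, skip
j=7: 11>6, skip
swap(2,8) ⇒ [6,6,6,11,11,11,11,11,10]; return 2
p = 2; k-1 = 8 > 2 ⇒ right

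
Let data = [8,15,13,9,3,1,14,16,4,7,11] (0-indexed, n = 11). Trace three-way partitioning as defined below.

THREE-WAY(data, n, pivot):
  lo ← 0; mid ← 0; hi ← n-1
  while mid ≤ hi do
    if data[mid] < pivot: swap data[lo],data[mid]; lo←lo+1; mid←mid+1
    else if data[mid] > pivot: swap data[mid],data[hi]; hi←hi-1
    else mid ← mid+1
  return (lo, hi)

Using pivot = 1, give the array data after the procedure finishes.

lo=0 mid=0 hi=10
8>1: swap(0,10), hi=9 ⇒ [11,15,13,9,3,1,14,16,4,7,8]
11>1: swap(0,9), hi=8 ⇒ [7,15,13,9,3,1,14,16,4,11,8]
7>1: swap(0,8), hi=7 ⇒ [4,15,13,9,3,1,14,16,7,11,8]
4>1: swap(0,7), hi=6 ⇒ [16,15,13,9,3,1,14,4,7,11,8]
16>1: swap(0,6), hi=5 ⇒ [14,15,13,9,3,1,16,4,7,11,8]
14>1: swap(0,5), hi=4 ⇒ [1,15,13,9,3,14,16,4,7,11,8]
1=1: mid=1
15>1: swap(1,4), hi=3 ⇒ [1,3,13,9,15,14,16,4,7,11,8]
3>1: swap(1,3), hi=2 ⇒ [1,9,13,3,15,14,16,4,7,11,8]
9>1: swap(1,2), hi=1 ⇒ [1,13,9,3,15,14,16,4,7,11,8]
13>1: swap(1,1), hi=0 ⇒ [1,13,9,3,15,14,16,4,7,11,8]
done. lo=0 hi=0; data=[1,13,9,3,15,14,16,4,7,11,8]

[1,13,9,3,15,14,16,4,7,11,8]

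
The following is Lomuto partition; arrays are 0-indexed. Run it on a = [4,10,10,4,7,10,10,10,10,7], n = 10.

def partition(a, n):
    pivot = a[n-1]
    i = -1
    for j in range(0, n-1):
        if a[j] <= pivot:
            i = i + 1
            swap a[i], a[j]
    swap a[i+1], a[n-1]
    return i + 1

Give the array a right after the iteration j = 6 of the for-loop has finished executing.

pivot = a[9] = 7; i = -1
j=0: a[0]=4 ≤ 7 → i=0, swap a[0],a[0] (no change) → [4,10,10,4,7,10,10,10,10,7]
j=1: a[1]=10 > 7 → no swap
j=2: a[2]=10 > 7 → no swap
j=3: a[3]=4 ≤ 7 → i=1, swap a[1],a[3] → [4,4,10,10,7,10,10,10,10,7]
j=4: a[4]=7 ≤ 7 → i=2, swap a[2],a[4] → [4,4,7,10,10,10,10,10,10,7]
j=5: a[5]=10 > 7 → no swap
j=6: a[6]=10 > 7 → no swap
(after j=6) a = [4,4,7,10,10,10,10,10,10,7]

[4,4,7,10,10,10,10,10,10,7]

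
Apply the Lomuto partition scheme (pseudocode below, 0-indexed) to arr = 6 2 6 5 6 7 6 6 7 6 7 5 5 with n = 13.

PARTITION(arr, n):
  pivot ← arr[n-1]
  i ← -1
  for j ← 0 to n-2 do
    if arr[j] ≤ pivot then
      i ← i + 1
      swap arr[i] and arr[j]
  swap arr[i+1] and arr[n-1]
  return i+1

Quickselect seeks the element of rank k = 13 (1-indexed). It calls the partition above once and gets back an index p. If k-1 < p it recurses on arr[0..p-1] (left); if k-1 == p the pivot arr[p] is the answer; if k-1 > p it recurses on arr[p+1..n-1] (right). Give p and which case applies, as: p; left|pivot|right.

pivot = arr[12] = 5; i = -1
j=0: arr[0]=6 > 5 → no swap
j=1: arr[1]=2 ≤ 5 → i=0, swap arr[0],arr[1] → 2 6 6 5 6 7 6 6 7 6 7 5 5
j=2: arr[2]=6 > 5 → no swap
j=3: arr[3]=5 ≤ 5 → i=1, swap arr[1],arr[3] → 2 5 6 6 6 7 6 6 7 6 7 5 5
j=4: arr[4]=6 > 5 → no swap
j=5: arr[5]=7 > 5 → no swap
j=6: arr[6]=6 > 5 → no swap
j=7: arr[7]=6 > 5 → no swap
j=8: arr[8]=7 > 5 → no swap
j=9: arr[9]=6 > 5 → no swap
j=10: arr[10]=7 > 5 → no swap
j=11: arr[11]=5 ≤ 5 → i=2, swap arr[2],arr[11] → 2 5 5 6 6 7 6 6 7 6 7 6 5
final swap arr[3],arr[12] → 2 5 5 5 6 7 6 6 7 6 7 6 6; return 3
p = 3; k-1 = 12 > 3 ⇒ right

3; right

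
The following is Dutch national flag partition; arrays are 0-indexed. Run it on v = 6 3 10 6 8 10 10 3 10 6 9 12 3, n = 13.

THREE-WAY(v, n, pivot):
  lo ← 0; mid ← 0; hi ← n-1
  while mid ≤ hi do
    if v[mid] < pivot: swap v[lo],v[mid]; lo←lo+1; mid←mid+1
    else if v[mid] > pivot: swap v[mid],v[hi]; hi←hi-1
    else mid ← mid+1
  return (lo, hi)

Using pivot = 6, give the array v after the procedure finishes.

pivot = 6; lo=0, mid=0, hi=12
v[mid]=6=6: mid=1
v[mid]=3<6: swap v[0],v[1]; lo=1,mid=2 → 3 6 10 6 8 10 10 3 10 6 9 12 3
v[mid]=10>6: swap v[2],v[12]; hi=11 → 3 6 3 6 8 10 10 3 10 6 9 12 10
v[mid]=3<6: swap v[1],v[2]; lo=2,mid=3 → 3 3 6 6 8 10 10 3 10 6 9 12 10
v[mid]=6=6: mid=4
v[mid]=8>6: swap v[4],v[11]; hi=10 → 3 3 6 6 12 10 10 3 10 6 9 8 10
v[mid]=12>6: swap v[4],v[10]; hi=9 → 3 3 6 6 9 10 10 3 10 6 12 8 10
v[mid]=9>6: swap v[4],v[9]; hi=8 → 3 3 6 6 6 10 10 3 10 9 12 8 10
v[mid]=6=6: mid=5
v[mid]=10>6: swap v[5],v[8]; hi=7 → 3 3 6 6 6 10 10 3 10 9 12 8 10
v[mid]=10>6: swap v[5],v[7]; hi=6 → 3 3 6 6 6 3 10 10 10 9 12 8 10
v[mid]=3<6: swap v[2],v[5]; lo=3,mid=6 → 3 3 3 6 6 6 10 10 10 9 12 8 10
v[mid]=10>6: swap v[6],v[6]; hi=5 → 3 3 3 6 6 6 10 10 10 9 12 8 10
end: lo=3, hi=5; v = 3 3 3 6 6 6 10 10 10 9 12 8 10

3 3 3 6 6 6 10 10 10 9 12 8 10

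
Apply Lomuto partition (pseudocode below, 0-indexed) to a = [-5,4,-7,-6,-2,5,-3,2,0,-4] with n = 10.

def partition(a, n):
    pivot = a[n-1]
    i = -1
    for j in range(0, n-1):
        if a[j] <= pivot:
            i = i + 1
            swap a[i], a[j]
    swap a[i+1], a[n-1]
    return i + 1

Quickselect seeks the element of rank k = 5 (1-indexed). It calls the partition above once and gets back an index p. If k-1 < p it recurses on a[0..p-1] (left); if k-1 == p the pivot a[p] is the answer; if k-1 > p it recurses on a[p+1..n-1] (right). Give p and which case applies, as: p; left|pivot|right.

pivot = a[9] = -4; i = -1
j=0: a[0]=-5 ≤ -4 → i=0, swap a[0],a[0] (no change) → [-5,4,-7,-6,-2,5,-3,2,0,-4]
j=1: a[1]=4 > -4 → no swap
j=2: a[2]=-7 ≤ -4 → i=1, swap a[1],a[2] → [-5,-7,4,-6,-2,5,-3,2,0,-4]
j=3: a[3]=-6 ≤ -4 → i=2, swap a[2],a[3] → [-5,-7,-6,4,-2,5,-3,2,0,-4]
j=4: a[4]=-2 > -4 → no swap
j=5: a[5]=5 > -4 → no swap
j=6: a[6]=-3 > -4 → no swap
j=7: a[7]=2 > -4 → no swap
j=8: a[8]=0 > -4 → no swap
final swap a[3],a[9] → [-5,-7,-6,-4,-2,5,-3,2,0,4]; return 3
p = 3; k-1 = 4 > 3 ⇒ right

3; right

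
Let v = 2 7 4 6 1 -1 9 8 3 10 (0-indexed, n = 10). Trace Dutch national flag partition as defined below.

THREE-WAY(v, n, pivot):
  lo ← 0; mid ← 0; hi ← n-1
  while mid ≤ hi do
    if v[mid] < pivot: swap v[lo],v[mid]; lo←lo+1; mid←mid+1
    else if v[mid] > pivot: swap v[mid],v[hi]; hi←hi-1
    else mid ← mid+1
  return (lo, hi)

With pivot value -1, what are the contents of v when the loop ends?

-1 4 6 1 7 9 8 3 10 2

pivot = -1; lo=0, mid=0, hi=9
v[mid]=2>-1: swap v[0],v[9]; hi=8 → 10 7 4 6 1 -1 9 8 3 2
v[mid]=10>-1: swap v[0],v[8]; hi=7 → 3 7 4 6 1 -1 9 8 10 2
v[mid]=3>-1: swap v[0],v[7]; hi=6 → 8 7 4 6 1 -1 9 3 10 2
v[mid]=8>-1: swap v[0],v[6]; hi=5 → 9 7 4 6 1 -1 8 3 10 2
v[mid]=9>-1: swap v[0],v[5]; hi=4 → -1 7 4 6 1 9 8 3 10 2
v[mid]=-1=-1: mid=1
v[mid]=7>-1: swap v[1],v[4]; hi=3 → -1 1 4 6 7 9 8 3 10 2
v[mid]=1>-1: swap v[1],v[3]; hi=2 → -1 6 4 1 7 9 8 3 10 2
v[mid]=6>-1: swap v[1],v[2]; hi=1 → -1 4 6 1 7 9 8 3 10 2
v[mid]=4>-1: swap v[1],v[1]; hi=0 → -1 4 6 1 7 9 8 3 10 2
end: lo=0, hi=0; v = -1 4 6 1 7 9 8 3 10 2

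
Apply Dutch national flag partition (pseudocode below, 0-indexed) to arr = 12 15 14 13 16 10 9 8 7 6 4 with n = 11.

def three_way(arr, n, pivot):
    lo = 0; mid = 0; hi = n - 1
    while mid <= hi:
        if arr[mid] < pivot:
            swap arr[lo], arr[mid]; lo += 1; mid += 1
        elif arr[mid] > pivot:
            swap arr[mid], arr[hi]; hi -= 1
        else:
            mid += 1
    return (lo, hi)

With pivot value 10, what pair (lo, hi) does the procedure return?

(5, 5)

pivot = 10; lo=0, mid=0, hi=10
arr[mid]=12>10: swap arr[0],arr[10]; hi=9 → 4 15 14 13 16 10 9 8 7 6 12
arr[mid]=4<10: swap arr[0],arr[0]; lo=1,mid=1 → 4 15 14 13 16 10 9 8 7 6 12
arr[mid]=15>10: swap arr[1],arr[9]; hi=8 → 4 6 14 13 16 10 9 8 7 15 12
arr[mid]=6<10: swap arr[1],arr[1]; lo=2,mid=2 → 4 6 14 13 16 10 9 8 7 15 12
arr[mid]=14>10: swap arr[2],arr[8]; hi=7 → 4 6 7 13 16 10 9 8 14 15 12
arr[mid]=7<10: swap arr[2],arr[2]; lo=3,mid=3 → 4 6 7 13 16 10 9 8 14 15 12
arr[mid]=13>10: swap arr[3],arr[7]; hi=6 → 4 6 7 8 16 10 9 13 14 15 12
arr[mid]=8<10: swap arr[3],arr[3]; lo=4,mid=4 → 4 6 7 8 16 10 9 13 14 15 12
arr[mid]=16>10: swap arr[4],arr[6]; hi=5 → 4 6 7 8 9 10 16 13 14 15 12
arr[mid]=9<10: swap arr[4],arr[4]; lo=5,mid=5 → 4 6 7 8 9 10 16 13 14 15 12
arr[mid]=10=10: mid=6
end: lo=5, hi=5; arr = 4 6 7 8 9 10 16 13 14 15 12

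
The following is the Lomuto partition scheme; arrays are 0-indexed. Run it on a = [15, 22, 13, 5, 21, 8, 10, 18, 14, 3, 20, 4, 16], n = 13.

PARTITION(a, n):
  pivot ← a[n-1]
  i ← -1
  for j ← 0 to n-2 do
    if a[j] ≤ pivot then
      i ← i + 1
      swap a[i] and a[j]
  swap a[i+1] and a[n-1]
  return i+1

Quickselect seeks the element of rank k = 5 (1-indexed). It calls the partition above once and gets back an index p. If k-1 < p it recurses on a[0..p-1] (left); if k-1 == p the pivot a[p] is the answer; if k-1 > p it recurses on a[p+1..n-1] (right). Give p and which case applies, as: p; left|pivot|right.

8; left

pivot=16, i=-1
j=0: 15≤16, i=0, swap(0,0) ⇒ [15, 22, 13, 5, 21, 8, 10, 18, 14, 3, 20, 4, 16]
j=1: 22>16, skip
j=2: 13≤16, i=1, swap(1,2) ⇒ [15, 13, 22, 5, 21, 8, 10, 18, 14, 3, 20, 4, 16]
j=3: 5≤16, i=2, swap(2,3) ⇒ [15, 13, 5, 22, 21, 8, 10, 18, 14, 3, 20, 4, 16]
j=4: 21>16, skip
j=5: 8≤16, i=3, swap(3,5) ⇒ [15, 13, 5, 8, 21, 22, 10, 18, 14, 3, 20, 4, 16]
j=6: 10≤16, i=4, swap(4,6) ⇒ [15, 13, 5, 8, 10, 22, 21, 18, 14, 3, 20, 4, 16]
j=7: 18>16, skip
j=8: 14≤16, i=5, swap(5,8) ⇒ [15, 13, 5, 8, 10, 14, 21, 18, 22, 3, 20, 4, 16]
j=9: 3≤16, i=6, swap(6,9) ⇒ [15, 13, 5, 8, 10, 14, 3, 18, 22, 21, 20, 4, 16]
j=10: 20>16, skip
j=11: 4≤16, i=7, swap(7,11) ⇒ [15, 13, 5, 8, 10, 14, 3, 4, 22, 21, 20, 18, 16]
swap(8,12) ⇒ [15, 13, 5, 8, 10, 14, 3, 4, 16, 21, 20, 18, 22]; return 8
p = 8; k-1 = 4 < 8 ⇒ left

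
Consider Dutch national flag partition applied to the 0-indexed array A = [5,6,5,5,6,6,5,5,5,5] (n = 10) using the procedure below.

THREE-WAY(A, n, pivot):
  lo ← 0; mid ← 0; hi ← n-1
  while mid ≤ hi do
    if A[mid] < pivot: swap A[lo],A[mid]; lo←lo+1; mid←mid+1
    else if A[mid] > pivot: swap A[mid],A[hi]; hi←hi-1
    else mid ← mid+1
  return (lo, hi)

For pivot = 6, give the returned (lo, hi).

(7, 9)

pivot = 6; lo=0, mid=0, hi=9
A[mid]=5<6: swap A[0],A[0]; lo=1,mid=1 → [5,6,5,5,6,6,5,5,5,5]
A[mid]=6=6: mid=2
A[mid]=5<6: swap A[1],A[2]; lo=2,mid=3 → [5,5,6,5,6,6,5,5,5,5]
A[mid]=5<6: swap A[2],A[3]; lo=3,mid=4 → [5,5,5,6,6,6,5,5,5,5]
A[mid]=6=6: mid=5
A[mid]=6=6: mid=6
A[mid]=5<6: swap A[3],A[6]; lo=4,mid=7 → [5,5,5,5,6,6,6,5,5,5]
A[mid]=5<6: swap A[4],A[7]; lo=5,mid=8 → [5,5,5,5,5,6,6,6,5,5]
A[mid]=5<6: swap A[5],A[8]; lo=6,mid=9 → [5,5,5,5,5,5,6,6,6,5]
A[mid]=5<6: swap A[6],A[9]; lo=7,mid=10 → [5,5,5,5,5,5,5,6,6,6]
end: lo=7, hi=9; A = [5,5,5,5,5,5,5,6,6,6]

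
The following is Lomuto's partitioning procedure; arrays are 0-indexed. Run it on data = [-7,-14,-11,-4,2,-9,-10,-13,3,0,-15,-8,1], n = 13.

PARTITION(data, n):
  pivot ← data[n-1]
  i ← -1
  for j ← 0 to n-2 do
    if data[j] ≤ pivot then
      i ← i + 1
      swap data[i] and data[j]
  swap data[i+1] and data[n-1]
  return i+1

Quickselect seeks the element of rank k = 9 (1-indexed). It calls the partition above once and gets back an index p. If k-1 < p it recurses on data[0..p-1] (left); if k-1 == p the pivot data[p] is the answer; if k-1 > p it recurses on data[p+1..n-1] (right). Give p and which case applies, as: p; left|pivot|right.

pivot = data[12] = 1; i = -1
j=0: data[0]=-7 ≤ 1 → i=0, swap data[0],data[0] (no change) → [-7,-14,-11,-4,2,-9,-10,-13,3,0,-15,-8,1]
j=1: data[1]=-14 ≤ 1 → i=1, swap data[1],data[1] (no change) → [-7,-14,-11,-4,2,-9,-10,-13,3,0,-15,-8,1]
j=2: data[2]=-11 ≤ 1 → i=2, swap data[2],data[2] (no change) → [-7,-14,-11,-4,2,-9,-10,-13,3,0,-15,-8,1]
j=3: data[3]=-4 ≤ 1 → i=3, swap data[3],data[3] (no change) → [-7,-14,-11,-4,2,-9,-10,-13,3,0,-15,-8,1]
j=4: data[4]=2 > 1 → no swap
j=5: data[5]=-9 ≤ 1 → i=4, swap data[4],data[5] → [-7,-14,-11,-4,-9,2,-10,-13,3,0,-15,-8,1]
j=6: data[6]=-10 ≤ 1 → i=5, swap data[5],data[6] → [-7,-14,-11,-4,-9,-10,2,-13,3,0,-15,-8,1]
j=7: data[7]=-13 ≤ 1 → i=6, swap data[6],data[7] → [-7,-14,-11,-4,-9,-10,-13,2,3,0,-15,-8,1]
j=8: data[8]=3 > 1 → no swap
j=9: data[9]=0 ≤ 1 → i=7, swap data[7],data[9] → [-7,-14,-11,-4,-9,-10,-13,0,3,2,-15,-8,1]
j=10: data[10]=-15 ≤ 1 → i=8, swap data[8],data[10] → [-7,-14,-11,-4,-9,-10,-13,0,-15,2,3,-8,1]
j=11: data[11]=-8 ≤ 1 → i=9, swap data[9],data[11] → [-7,-14,-11,-4,-9,-10,-13,0,-15,-8,3,2,1]
final swap data[10],data[12] → [-7,-14,-11,-4,-9,-10,-13,0,-15,-8,1,2,3]; return 10
p = 10; k-1 = 8 < 10 ⇒ left

10; left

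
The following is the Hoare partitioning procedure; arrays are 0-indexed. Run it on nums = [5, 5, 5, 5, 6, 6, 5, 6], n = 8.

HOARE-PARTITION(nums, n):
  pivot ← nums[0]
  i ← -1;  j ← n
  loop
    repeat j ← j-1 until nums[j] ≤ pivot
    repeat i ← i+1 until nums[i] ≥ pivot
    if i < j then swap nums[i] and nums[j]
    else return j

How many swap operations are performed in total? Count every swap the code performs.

pivot=5
j stops at 6 (5), i stops at 0 (5); swap ⇒ [5, 5, 5, 5, 6, 6, 5, 6]
j stops at 3 (5), i stops at 1 (5); swap ⇒ [5, 5, 5, 5, 6, 6, 5, 6]
j stops at 2, i stops at 2; i≥j ⇒ return 2. nums=[5, 5, 5, 5, 6, 6, 5, 6]

2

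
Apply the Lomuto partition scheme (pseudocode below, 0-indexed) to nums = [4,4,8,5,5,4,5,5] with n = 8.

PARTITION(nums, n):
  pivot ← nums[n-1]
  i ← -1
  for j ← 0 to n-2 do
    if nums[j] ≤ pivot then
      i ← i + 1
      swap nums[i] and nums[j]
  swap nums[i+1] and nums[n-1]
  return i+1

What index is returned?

6

pivot=5, i=-1
j=0: 4≤5, i=0, swap(0,0) ⇒ [4,4,8,5,5,4,5,5]
j=1: 4≤5, i=1, swap(1,1) ⇒ [4,4,8,5,5,4,5,5]
j=2: 8>5, skip
j=3: 5≤5, i=2, swap(2,3) ⇒ [4,4,5,8,5,4,5,5]
j=4: 5≤5, i=3, swap(3,4) ⇒ [4,4,5,5,8,4,5,5]
j=5: 4≤5, i=4, swap(4,5) ⇒ [4,4,5,5,4,8,5,5]
j=6: 5≤5, i=5, swap(5,6) ⇒ [4,4,5,5,4,5,8,5]
swap(6,7) ⇒ [4,4,5,5,4,5,5,8]; return 6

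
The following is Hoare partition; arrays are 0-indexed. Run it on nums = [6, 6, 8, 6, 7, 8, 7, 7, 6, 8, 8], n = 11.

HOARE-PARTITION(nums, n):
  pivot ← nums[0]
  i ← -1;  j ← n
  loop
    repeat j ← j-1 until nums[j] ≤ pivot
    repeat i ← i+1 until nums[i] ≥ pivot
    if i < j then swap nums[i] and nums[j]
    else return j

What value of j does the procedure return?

1

pivot = nums[0] = 6; i = -1, j = 11
j→8 (nums[8]=6≤6), i→0 (nums[0]=6≥6); i<j, swap → [6, 6, 8, 6, 7, 8, 7, 7, 6, 8, 8]
j→3 (nums[3]=6≤6), i→1 (nums[1]=6≥6); i<j, swap → [6, 6, 8, 6, 7, 8, 7, 7, 6, 8, 8]
j→1, i→2; i≥j, return j=1. nums = [6, 6, 8, 6, 7, 8, 7, 7, 6, 8, 8]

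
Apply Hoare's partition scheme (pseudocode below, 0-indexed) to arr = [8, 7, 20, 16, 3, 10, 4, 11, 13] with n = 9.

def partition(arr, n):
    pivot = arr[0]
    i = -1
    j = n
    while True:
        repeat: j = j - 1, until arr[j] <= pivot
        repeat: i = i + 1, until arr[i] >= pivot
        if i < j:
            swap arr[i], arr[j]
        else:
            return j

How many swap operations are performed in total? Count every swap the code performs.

pivot=8
j stops at 6 (4), i stops at 0 (8); swap ⇒ [4, 7, 20, 16, 3, 10, 8, 11, 13]
j stops at 4 (3), i stops at 2 (20); swap ⇒ [4, 7, 3, 16, 20, 10, 8, 11, 13]
j stops at 2, i stops at 3; i≥j ⇒ return 2. arr=[4, 7, 3, 16, 20, 10, 8, 11, 13]

2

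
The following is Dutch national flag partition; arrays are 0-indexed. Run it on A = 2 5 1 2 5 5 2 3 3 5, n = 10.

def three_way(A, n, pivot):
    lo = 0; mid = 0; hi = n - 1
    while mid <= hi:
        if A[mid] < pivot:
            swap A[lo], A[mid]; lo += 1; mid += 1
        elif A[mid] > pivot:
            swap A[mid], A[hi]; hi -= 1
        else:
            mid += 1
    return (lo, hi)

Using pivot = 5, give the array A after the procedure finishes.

2 1 2 2 3 3 5 5 5 5

lo=0 mid=0 hi=9
2<5: swap(0,0), lo=1 mid=1 ⇒ 2 5 1 2 5 5 2 3 3 5
5=5: mid=2
1<5: swap(1,2), lo=2 mid=3 ⇒ 2 1 5 2 5 5 2 3 3 5
2<5: swap(2,3), lo=3 mid=4 ⇒ 2 1 2 5 5 5 2 3 3 5
5=5: mid=5
5=5: mid=6
2<5: swap(3,6), lo=4 mid=7 ⇒ 2 1 2 2 5 5 5 3 3 5
3<5: swap(4,7), lo=5 mid=8 ⇒ 2 1 2 2 3 5 5 5 3 5
3<5: swap(5,8), lo=6 mid=9 ⇒ 2 1 2 2 3 3 5 5 5 5
5=5: mid=10
done. lo=6 hi=9; A=2 1 2 2 3 3 5 5 5 5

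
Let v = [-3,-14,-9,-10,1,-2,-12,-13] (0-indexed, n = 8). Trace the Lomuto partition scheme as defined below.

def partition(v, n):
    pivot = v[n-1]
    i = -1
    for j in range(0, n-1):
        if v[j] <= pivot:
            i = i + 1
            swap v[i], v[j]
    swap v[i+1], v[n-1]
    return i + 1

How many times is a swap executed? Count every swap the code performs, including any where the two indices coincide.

2

pivot = v[7] = -13; i = -1
j=0: v[0]=-3 > -13 → no swap
j=1: v[1]=-14 ≤ -13 → i=0, swap v[0],v[1] → [-14,-3,-9,-10,1,-2,-12,-13]
j=2: v[2]=-9 > -13 → no swap
j=3: v[3]=-10 > -13 → no swap
j=4: v[4]=1 > -13 → no swap
j=5: v[5]=-2 > -13 → no swap
j=6: v[6]=-12 > -13 → no swap
final swap v[1],v[7] → [-14,-13,-9,-10,1,-2,-12,-3]; return 1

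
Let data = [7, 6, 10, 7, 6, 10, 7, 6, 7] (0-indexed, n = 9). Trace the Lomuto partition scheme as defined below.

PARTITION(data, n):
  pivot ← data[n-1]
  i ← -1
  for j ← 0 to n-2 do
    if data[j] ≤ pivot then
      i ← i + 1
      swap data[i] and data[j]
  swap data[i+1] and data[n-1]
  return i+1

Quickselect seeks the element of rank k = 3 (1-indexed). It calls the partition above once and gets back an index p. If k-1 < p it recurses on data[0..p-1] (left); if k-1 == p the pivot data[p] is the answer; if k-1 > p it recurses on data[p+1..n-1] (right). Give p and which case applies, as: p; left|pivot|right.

6; left

pivot=7, i=-1
j=0: 7≤7, i=0, swap(0,0) ⇒ [7, 6, 10, 7, 6, 10, 7, 6, 7]
j=1: 6≤7, i=1, swap(1,1) ⇒ [7, 6, 10, 7, 6, 10, 7, 6, 7]
j=2: 10>7, skip
j=3: 7≤7, i=2, swap(2,3) ⇒ [7, 6, 7, 10, 6, 10, 7, 6, 7]
j=4: 6≤7, i=3, swap(3,4) ⇒ [7, 6, 7, 6, 10, 10, 7, 6, 7]
j=5: 10>7, skip
j=6: 7≤7, i=4, swap(4,6) ⇒ [7, 6, 7, 6, 7, 10, 10, 6, 7]
j=7: 6≤7, i=5, swap(5,7) ⇒ [7, 6, 7, 6, 7, 6, 10, 10, 7]
swap(6,8) ⇒ [7, 6, 7, 6, 7, 6, 7, 10, 10]; return 6
p = 6; k-1 = 2 < 6 ⇒ left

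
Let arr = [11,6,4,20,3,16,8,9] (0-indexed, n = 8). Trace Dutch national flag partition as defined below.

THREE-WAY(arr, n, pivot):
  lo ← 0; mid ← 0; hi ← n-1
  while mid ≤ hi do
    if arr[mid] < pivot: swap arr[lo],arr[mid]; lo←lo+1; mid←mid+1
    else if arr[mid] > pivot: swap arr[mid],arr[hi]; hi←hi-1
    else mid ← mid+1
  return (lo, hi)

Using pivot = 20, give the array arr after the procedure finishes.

[11,6,4,3,16,8,9,20]

lo=0 mid=0 hi=7
11<20: swap(0,0), lo=1 mid=1 ⇒ [11,6,4,20,3,16,8,9]
6<20: swap(1,1), lo=2 mid=2 ⇒ [11,6,4,20,3,16,8,9]
4<20: swap(2,2), lo=3 mid=3 ⇒ [11,6,4,20,3,16,8,9]
20=20: mid=4
3<20: swap(3,4), lo=4 mid=5 ⇒ [11,6,4,3,20,16,8,9]
16<20: swap(4,5), lo=5 mid=6 ⇒ [11,6,4,3,16,20,8,9]
8<20: swap(5,6), lo=6 mid=7 ⇒ [11,6,4,3,16,8,20,9]
9<20: swap(6,7), lo=7 mid=8 ⇒ [11,6,4,3,16,8,9,20]
done. lo=7 hi=7; arr=[11,6,4,3,16,8,9,20]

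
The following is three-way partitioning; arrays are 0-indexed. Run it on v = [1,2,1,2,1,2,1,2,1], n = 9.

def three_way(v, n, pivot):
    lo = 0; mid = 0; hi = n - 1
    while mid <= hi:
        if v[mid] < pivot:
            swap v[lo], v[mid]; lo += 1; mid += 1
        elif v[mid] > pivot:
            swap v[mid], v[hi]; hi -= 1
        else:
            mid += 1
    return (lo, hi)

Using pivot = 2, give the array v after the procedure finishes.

[1,1,1,1,1,2,2,2,2]

lo=0 mid=0 hi=8
1<2: swap(0,0), lo=1 mid=1 ⇒ [1,2,1,2,1,2,1,2,1]
2=2: mid=2
1<2: swap(1,2), lo=2 mid=3 ⇒ [1,1,2,2,1,2,1,2,1]
2=2: mid=4
1<2: swap(2,4), lo=3 mid=5 ⇒ [1,1,1,2,2,2,1,2,1]
2=2: mid=6
1<2: swap(3,6), lo=4 mid=7 ⇒ [1,1,1,1,2,2,2,2,1]
2=2: mid=8
1<2: swap(4,8), lo=5 mid=9 ⇒ [1,1,1,1,1,2,2,2,2]
done. lo=5 hi=8; v=[1,1,1,1,1,2,2,2,2]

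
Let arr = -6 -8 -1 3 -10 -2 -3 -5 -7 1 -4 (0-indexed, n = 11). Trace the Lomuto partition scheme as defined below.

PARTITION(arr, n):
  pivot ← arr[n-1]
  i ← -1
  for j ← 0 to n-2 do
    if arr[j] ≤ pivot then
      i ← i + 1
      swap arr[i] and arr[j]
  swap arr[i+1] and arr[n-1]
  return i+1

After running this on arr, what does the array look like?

-6 -8 -10 -5 -7 -4 -3 3 -1 1 -2

pivot = arr[10] = -4; i = -1
j=0: arr[0]=-6 ≤ -4 → i=0, swap arr[0],arr[0] (no change) → -6 -8 -1 3 -10 -2 -3 -5 -7 1 -4
j=1: arr[1]=-8 ≤ -4 → i=1, swap arr[1],arr[1] (no change) → -6 -8 -1 3 -10 -2 -3 -5 -7 1 -4
j=2: arr[2]=-1 > -4 → no swap
j=3: arr[3]=3 > -4 → no swap
j=4: arr[4]=-10 ≤ -4 → i=2, swap arr[2],arr[4] → -6 -8 -10 3 -1 -2 -3 -5 -7 1 -4
j=5: arr[5]=-2 > -4 → no swap
j=6: arr[6]=-3 > -4 → no swap
j=7: arr[7]=-5 ≤ -4 → i=3, swap arr[3],arr[7] → -6 -8 -10 -5 -1 -2 -3 3 -7 1 -4
j=8: arr[8]=-7 ≤ -4 → i=4, swap arr[4],arr[8] → -6 -8 -10 -5 -7 -2 -3 3 -1 1 -4
j=9: arr[9]=1 > -4 → no swap
final swap arr[5],arr[10] → -6 -8 -10 -5 -7 -4 -3 3 -1 1 -2; return 5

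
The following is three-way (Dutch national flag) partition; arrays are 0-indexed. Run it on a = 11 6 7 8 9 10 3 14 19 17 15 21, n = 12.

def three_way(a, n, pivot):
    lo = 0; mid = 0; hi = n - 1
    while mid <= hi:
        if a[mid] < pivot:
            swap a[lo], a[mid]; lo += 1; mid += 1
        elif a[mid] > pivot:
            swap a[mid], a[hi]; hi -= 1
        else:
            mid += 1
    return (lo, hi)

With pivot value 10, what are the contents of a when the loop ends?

pivot = 10; lo=0, mid=0, hi=11
a[mid]=11>10: swap a[0],a[11]; hi=10 → 21 6 7 8 9 10 3 14 19 17 15 11
a[mid]=21>10: swap a[0],a[10]; hi=9 → 15 6 7 8 9 10 3 14 19 17 21 11
a[mid]=15>10: swap a[0],a[9]; hi=8 → 17 6 7 8 9 10 3 14 19 15 21 11
a[mid]=17>10: swap a[0],a[8]; hi=7 → 19 6 7 8 9 10 3 14 17 15 21 11
a[mid]=19>10: swap a[0],a[7]; hi=6 → 14 6 7 8 9 10 3 19 17 15 21 11
a[mid]=14>10: swap a[0],a[6]; hi=5 → 3 6 7 8 9 10 14 19 17 15 21 11
a[mid]=3<10: swap a[0],a[0]; lo=1,mid=1 → 3 6 7 8 9 10 14 19 17 15 21 11
a[mid]=6<10: swap a[1],a[1]; lo=2,mid=2 → 3 6 7 8 9 10 14 19 17 15 21 11
a[mid]=7<10: swap a[2],a[2]; lo=3,mid=3 → 3 6 7 8 9 10 14 19 17 15 21 11
a[mid]=8<10: swap a[3],a[3]; lo=4,mid=4 → 3 6 7 8 9 10 14 19 17 15 21 11
a[mid]=9<10: swap a[4],a[4]; lo=5,mid=5 → 3 6 7 8 9 10 14 19 17 15 21 11
a[mid]=10=10: mid=6
end: lo=5, hi=5; a = 3 6 7 8 9 10 14 19 17 15 21 11

3 6 7 8 9 10 14 19 17 15 21 11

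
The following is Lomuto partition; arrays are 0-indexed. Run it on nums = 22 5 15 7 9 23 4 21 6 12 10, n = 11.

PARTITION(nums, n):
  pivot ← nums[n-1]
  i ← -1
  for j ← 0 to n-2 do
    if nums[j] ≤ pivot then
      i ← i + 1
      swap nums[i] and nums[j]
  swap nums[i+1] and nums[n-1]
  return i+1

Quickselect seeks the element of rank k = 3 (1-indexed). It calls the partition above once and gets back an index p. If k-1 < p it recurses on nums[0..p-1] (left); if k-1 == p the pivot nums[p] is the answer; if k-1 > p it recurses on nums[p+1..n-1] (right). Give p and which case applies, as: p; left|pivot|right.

pivot=10, i=-1
j=0: 22>10, skip
j=1: 5≤10, i=0, swap(0,1) ⇒ 5 22 15 7 9 23 4 21 6 12 10
j=2: 15>10, skip
j=3: 7≤10, i=1, swap(1,3) ⇒ 5 7 15 22 9 23 4 21 6 12 10
j=4: 9≤10, i=2, swap(2,4) ⇒ 5 7 9 22 15 23 4 21 6 12 10
j=5: 23>10, skip
j=6: 4≤10, i=3, swap(3,6) ⇒ 5 7 9 4 15 23 22 21 6 12 10
j=7: 21>10, skip
j=8: 6≤10, i=4, swap(4,8) ⇒ 5 7 9 4 6 23 22 21 15 12 10
j=9: 12>10, skip
swap(5,10) ⇒ 5 7 9 4 6 10 22 21 15 12 23; return 5
p = 5; k-1 = 2 < 5 ⇒ left

5; left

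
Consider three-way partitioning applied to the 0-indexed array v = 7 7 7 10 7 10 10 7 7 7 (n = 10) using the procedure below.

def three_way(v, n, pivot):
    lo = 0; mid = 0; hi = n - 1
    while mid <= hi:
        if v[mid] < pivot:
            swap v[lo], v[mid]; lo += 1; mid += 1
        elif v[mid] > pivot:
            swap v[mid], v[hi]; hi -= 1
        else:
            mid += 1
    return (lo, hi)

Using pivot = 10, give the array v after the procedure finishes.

pivot = 10; lo=0, mid=0, hi=9
v[mid]=7<10: swap v[0],v[0]; lo=1,mid=1 → 7 7 7 10 7 10 10 7 7 7
v[mid]=7<10: swap v[1],v[1]; lo=2,mid=2 → 7 7 7 10 7 10 10 7 7 7
v[mid]=7<10: swap v[2],v[2]; lo=3,mid=3 → 7 7 7 10 7 10 10 7 7 7
v[mid]=10=10: mid=4
v[mid]=7<10: swap v[3],v[4]; lo=4,mid=5 → 7 7 7 7 10 10 10 7 7 7
v[mid]=10=10: mid=6
v[mid]=10=10: mid=7
v[mid]=7<10: swap v[4],v[7]; lo=5,mid=8 → 7 7 7 7 7 10 10 10 7 7
v[mid]=7<10: swap v[5],v[8]; lo=6,mid=9 → 7 7 7 7 7 7 10 10 10 7
v[mid]=7<10: swap v[6],v[9]; lo=7,mid=10 → 7 7 7 7 7 7 7 10 10 10
end: lo=7, hi=9; v = 7 7 7 7 7 7 7 10 10 10

7 7 7 7 7 7 7 10 10 10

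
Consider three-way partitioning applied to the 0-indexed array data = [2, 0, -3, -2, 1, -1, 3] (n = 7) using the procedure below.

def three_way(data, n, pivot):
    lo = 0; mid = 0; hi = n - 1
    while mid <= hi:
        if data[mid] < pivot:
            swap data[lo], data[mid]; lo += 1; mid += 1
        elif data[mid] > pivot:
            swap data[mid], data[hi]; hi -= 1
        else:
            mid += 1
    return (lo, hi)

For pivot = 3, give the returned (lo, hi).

lo=0 mid=0 hi=6
2<3: swap(0,0), lo=1 mid=1 ⇒ [2, 0, -3, -2, 1, -1, 3]
0<3: swap(1,1), lo=2 mid=2 ⇒ [2, 0, -3, -2, 1, -1, 3]
-3<3: swap(2,2), lo=3 mid=3 ⇒ [2, 0, -3, -2, 1, -1, 3]
-2<3: swap(3,3), lo=4 mid=4 ⇒ [2, 0, -3, -2, 1, -1, 3]
1<3: swap(4,4), lo=5 mid=5 ⇒ [2, 0, -3, -2, 1, -1, 3]
-1<3: swap(5,5), lo=6 mid=6 ⇒ [2, 0, -3, -2, 1, -1, 3]
3=3: mid=7
done. lo=6 hi=6; data=[2, 0, -3, -2, 1, -1, 3]

(6, 6)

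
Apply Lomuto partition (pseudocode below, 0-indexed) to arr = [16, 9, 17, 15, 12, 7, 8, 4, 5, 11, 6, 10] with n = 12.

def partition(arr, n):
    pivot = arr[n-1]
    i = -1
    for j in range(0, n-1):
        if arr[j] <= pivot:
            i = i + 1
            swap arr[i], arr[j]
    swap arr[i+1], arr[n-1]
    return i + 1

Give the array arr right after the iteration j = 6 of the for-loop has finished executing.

[9, 7, 8, 15, 12, 16, 17, 4, 5, 11, 6, 10]

pivot = arr[11] = 10; i = -1
j=0: arr[0]=16 > 10 → no swap
j=1: arr[1]=9 ≤ 10 → i=0, swap arr[0],arr[1] → [9, 16, 17, 15, 12, 7, 8, 4, 5, 11, 6, 10]
j=2: arr[2]=17 > 10 → no swap
j=3: arr[3]=15 > 10 → no swap
j=4: arr[4]=12 > 10 → no swap
j=5: arr[5]=7 ≤ 10 → i=1, swap arr[1],arr[5] → [9, 7, 17, 15, 12, 16, 8, 4, 5, 11, 6, 10]
j=6: arr[6]=8 ≤ 10 → i=2, swap arr[2],arr[6] → [9, 7, 8, 15, 12, 16, 17, 4, 5, 11, 6, 10]
(after j=6) arr = [9, 7, 8, 15, 12, 16, 17, 4, 5, 11, 6, 10]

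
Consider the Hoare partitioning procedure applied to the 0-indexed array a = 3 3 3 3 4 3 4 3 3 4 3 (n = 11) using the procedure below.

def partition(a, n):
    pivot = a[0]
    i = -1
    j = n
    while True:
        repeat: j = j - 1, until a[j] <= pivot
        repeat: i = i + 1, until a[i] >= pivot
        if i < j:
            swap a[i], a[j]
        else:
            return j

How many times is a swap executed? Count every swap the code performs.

pivot = a[0] = 3; i = -1, j = 11
j→10 (a[10]=3≤3), i→0 (a[0]=3≥3); i<j, swap → 3 3 3 3 4 3 4 3 3 4 3
j→8 (a[8]=3≤3), i→1 (a[1]=3≥3); i<j, swap → 3 3 3 3 4 3 4 3 3 4 3
j→7 (a[7]=3≤3), i→2 (a[2]=3≥3); i<j, swap → 3 3 3 3 4 3 4 3 3 4 3
j→5 (a[5]=3≤3), i→3 (a[3]=3≥3); i<j, swap → 3 3 3 3 4 3 4 3 3 4 3
j→3, i→4; i≥j, return j=3. a = 3 3 3 3 4 3 4 3 3 4 3

4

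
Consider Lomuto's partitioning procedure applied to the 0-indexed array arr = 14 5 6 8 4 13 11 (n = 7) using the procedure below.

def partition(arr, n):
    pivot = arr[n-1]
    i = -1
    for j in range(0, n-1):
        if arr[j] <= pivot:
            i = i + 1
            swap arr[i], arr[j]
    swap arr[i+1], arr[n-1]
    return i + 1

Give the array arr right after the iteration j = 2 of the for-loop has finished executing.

5 6 14 8 4 13 11

pivot = arr[6] = 11; i = -1
j=0: arr[0]=14 > 11 → no swap
j=1: arr[1]=5 ≤ 11 → i=0, swap arr[0],arr[1] → 5 14 6 8 4 13 11
j=2: arr[2]=6 ≤ 11 → i=1, swap arr[1],arr[2] → 5 6 14 8 4 13 11
(after j=2) arr = 5 6 14 8 4 13 11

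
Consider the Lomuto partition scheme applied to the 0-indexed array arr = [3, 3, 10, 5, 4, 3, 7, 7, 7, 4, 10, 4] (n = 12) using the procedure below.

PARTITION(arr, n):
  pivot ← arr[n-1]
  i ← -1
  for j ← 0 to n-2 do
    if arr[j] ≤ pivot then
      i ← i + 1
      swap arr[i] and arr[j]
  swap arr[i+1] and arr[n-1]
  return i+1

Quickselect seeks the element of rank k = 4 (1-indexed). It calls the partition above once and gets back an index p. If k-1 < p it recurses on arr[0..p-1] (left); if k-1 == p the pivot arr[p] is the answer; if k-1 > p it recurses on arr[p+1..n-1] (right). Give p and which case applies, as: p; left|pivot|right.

pivot = arr[11] = 4; i = -1
j=0: arr[0]=3 ≤ 4 → i=0, swap arr[0],arr[0] (no change) → [3, 3, 10, 5, 4, 3, 7, 7, 7, 4, 10, 4]
j=1: arr[1]=3 ≤ 4 → i=1, swap arr[1],arr[1] (no change) → [3, 3, 10, 5, 4, 3, 7, 7, 7, 4, 10, 4]
j=2: arr[2]=10 > 4 → no swap
j=3: arr[3]=5 > 4 → no swap
j=4: arr[4]=4 ≤ 4 → i=2, swap arr[2],arr[4] → [3, 3, 4, 5, 10, 3, 7, 7, 7, 4, 10, 4]
j=5: arr[5]=3 ≤ 4 → i=3, swap arr[3],arr[5] → [3, 3, 4, 3, 10, 5, 7, 7, 7, 4, 10, 4]
j=6: arr[6]=7 > 4 → no swap
j=7: arr[7]=7 > 4 → no swap
j=8: arr[8]=7 > 4 → no swap
j=9: arr[9]=4 ≤ 4 → i=4, swap arr[4],arr[9] → [3, 3, 4, 3, 4, 5, 7, 7, 7, 10, 10, 4]
j=10: arr[10]=10 > 4 → no swap
final swap arr[5],arr[11] → [3, 3, 4, 3, 4, 4, 7, 7, 7, 10, 10, 5]; return 5
p = 5; k-1 = 3 < 5 ⇒ left

5; left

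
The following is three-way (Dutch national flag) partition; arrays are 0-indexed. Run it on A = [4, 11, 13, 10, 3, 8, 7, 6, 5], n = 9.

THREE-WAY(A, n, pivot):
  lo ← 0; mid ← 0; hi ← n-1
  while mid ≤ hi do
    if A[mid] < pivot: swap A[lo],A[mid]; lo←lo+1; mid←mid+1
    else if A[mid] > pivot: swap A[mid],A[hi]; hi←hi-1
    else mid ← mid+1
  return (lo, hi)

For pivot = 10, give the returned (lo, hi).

lo=0 mid=0 hi=8
4<10: swap(0,0), lo=1 mid=1 ⇒ [4, 11, 13, 10, 3, 8, 7, 6, 5]
11>10: swap(1,8), hi=7 ⇒ [4, 5, 13, 10, 3, 8, 7, 6, 11]
5<10: swap(1,1), lo=2 mid=2 ⇒ [4, 5, 13, 10, 3, 8, 7, 6, 11]
13>10: swap(2,7), hi=6 ⇒ [4, 5, 6, 10, 3, 8, 7, 13, 11]
6<10: swap(2,2), lo=3 mid=3 ⇒ [4, 5, 6, 10, 3, 8, 7, 13, 11]
10=10: mid=4
3<10: swap(3,4), lo=4 mid=5 ⇒ [4, 5, 6, 3, 10, 8, 7, 13, 11]
8<10: swap(4,5), lo=5 mid=6 ⇒ [4, 5, 6, 3, 8, 10, 7, 13, 11]
7<10: swap(5,6), lo=6 mid=7 ⇒ [4, 5, 6, 3, 8, 7, 10, 13, 11]
done. lo=6 hi=6; A=[4, 5, 6, 3, 8, 7, 10, 13, 11]

(6, 6)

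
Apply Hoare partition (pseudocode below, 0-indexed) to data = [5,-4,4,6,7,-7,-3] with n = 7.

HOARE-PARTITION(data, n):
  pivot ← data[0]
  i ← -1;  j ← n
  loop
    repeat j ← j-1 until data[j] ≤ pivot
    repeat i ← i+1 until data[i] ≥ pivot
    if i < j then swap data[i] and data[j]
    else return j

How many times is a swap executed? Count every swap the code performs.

2

pivot=5
j stops at 6 (-3), i stops at 0 (5); swap ⇒ [-3,-4,4,6,7,-7,5]
j stops at 5 (-7), i stops at 3 (6); swap ⇒ [-3,-4,4,-7,7,6,5]
j stops at 3, i stops at 4; i≥j ⇒ return 3. data=[-3,-4,4,-7,7,6,5]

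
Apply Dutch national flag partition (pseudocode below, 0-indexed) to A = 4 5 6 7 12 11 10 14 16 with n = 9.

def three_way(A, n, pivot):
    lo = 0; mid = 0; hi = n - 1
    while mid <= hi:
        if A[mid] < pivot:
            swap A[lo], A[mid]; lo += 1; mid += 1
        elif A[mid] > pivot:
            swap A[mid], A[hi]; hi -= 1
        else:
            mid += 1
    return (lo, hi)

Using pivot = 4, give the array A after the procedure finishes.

lo=0 mid=0 hi=8
4=4: mid=1
5>4: swap(1,8), hi=7 ⇒ 4 16 6 7 12 11 10 14 5
16>4: swap(1,7), hi=6 ⇒ 4 14 6 7 12 11 10 16 5
14>4: swap(1,6), hi=5 ⇒ 4 10 6 7 12 11 14 16 5
10>4: swap(1,5), hi=4 ⇒ 4 11 6 7 12 10 14 16 5
11>4: swap(1,4), hi=3 ⇒ 4 12 6 7 11 10 14 16 5
12>4: swap(1,3), hi=2 ⇒ 4 7 6 12 11 10 14 16 5
7>4: swap(1,2), hi=1 ⇒ 4 6 7 12 11 10 14 16 5
6>4: swap(1,1), hi=0 ⇒ 4 6 7 12 11 10 14 16 5
done. lo=0 hi=0; A=4 6 7 12 11 10 14 16 5

4 6 7 12 11 10 14 16 5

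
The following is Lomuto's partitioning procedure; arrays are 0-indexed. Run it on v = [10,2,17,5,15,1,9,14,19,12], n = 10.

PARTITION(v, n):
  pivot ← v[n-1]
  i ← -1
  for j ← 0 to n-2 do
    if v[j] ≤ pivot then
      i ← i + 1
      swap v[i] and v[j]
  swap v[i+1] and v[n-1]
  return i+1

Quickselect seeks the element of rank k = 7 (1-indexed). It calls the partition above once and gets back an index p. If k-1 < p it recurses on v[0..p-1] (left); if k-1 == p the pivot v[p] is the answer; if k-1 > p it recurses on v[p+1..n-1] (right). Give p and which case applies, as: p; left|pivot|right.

5; right

pivot=12, i=-1
j=0: 10≤12, i=0, swap(0,0) ⇒ [10,2,17,5,15,1,9,14,19,12]
j=1: 2≤12, i=1, swap(1,1) ⇒ [10,2,17,5,15,1,9,14,19,12]
j=2: 17>12, skip
j=3: 5≤12, i=2, swap(2,3) ⇒ [10,2,5,17,15,1,9,14,19,12]
j=4: 15>12, skip
j=5: 1≤12, i=3, swap(3,5) ⇒ [10,2,5,1,15,17,9,14,19,12]
j=6: 9≤12, i=4, swap(4,6) ⇒ [10,2,5,1,9,17,15,14,19,12]
j=7: 14>12, skip
j=8: 19>12, skip
swap(5,9) ⇒ [10,2,5,1,9,12,15,14,19,17]; return 5
p = 5; k-1 = 6 > 5 ⇒ right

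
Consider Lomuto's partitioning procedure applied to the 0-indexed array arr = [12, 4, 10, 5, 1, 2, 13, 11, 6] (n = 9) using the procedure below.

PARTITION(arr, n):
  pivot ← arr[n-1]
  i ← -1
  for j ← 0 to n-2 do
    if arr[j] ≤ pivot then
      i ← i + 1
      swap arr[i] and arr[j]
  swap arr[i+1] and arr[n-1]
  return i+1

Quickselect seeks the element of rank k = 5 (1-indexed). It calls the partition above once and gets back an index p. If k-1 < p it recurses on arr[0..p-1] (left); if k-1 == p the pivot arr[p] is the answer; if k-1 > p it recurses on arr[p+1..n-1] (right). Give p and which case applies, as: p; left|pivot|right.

pivot=6, i=-1
j=0: 12>6, skip
j=1: 4≤6, i=0, swap(0,1) ⇒ [4, 12, 10, 5, 1, 2, 13, 11, 6]
j=2: 10>6, skip
j=3: 5≤6, i=1, swap(1,3) ⇒ [4, 5, 10, 12, 1, 2, 13, 11, 6]
j=4: 1≤6, i=2, swap(2,4) ⇒ [4, 5, 1, 12, 10, 2, 13, 11, 6]
j=5: 2≤6, i=3, swap(3,5) ⇒ [4, 5, 1, 2, 10, 12, 13, 11, 6]
j=6: 13>6, skip
j=7: 11>6, skip
swap(4,8) ⇒ [4, 5, 1, 2, 6, 12, 13, 11, 10]; return 4
p = 4; k-1 = 4 == 4 ⇒ pivot

4; pivot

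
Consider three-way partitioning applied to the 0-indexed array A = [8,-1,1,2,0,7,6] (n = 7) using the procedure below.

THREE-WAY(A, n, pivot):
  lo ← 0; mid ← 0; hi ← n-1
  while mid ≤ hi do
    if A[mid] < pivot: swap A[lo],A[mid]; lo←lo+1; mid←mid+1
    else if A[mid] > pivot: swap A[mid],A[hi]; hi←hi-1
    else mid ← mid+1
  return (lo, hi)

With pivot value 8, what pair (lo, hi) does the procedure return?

(6, 6)

pivot = 8; lo=0, mid=0, hi=6
A[mid]=8=8: mid=1
A[mid]=-1<8: swap A[0],A[1]; lo=1,mid=2 → [-1,8,1,2,0,7,6]
A[mid]=1<8: swap A[1],A[2]; lo=2,mid=3 → [-1,1,8,2,0,7,6]
A[mid]=2<8: swap A[2],A[3]; lo=3,mid=4 → [-1,1,2,8,0,7,6]
A[mid]=0<8: swap A[3],A[4]; lo=4,mid=5 → [-1,1,2,0,8,7,6]
A[mid]=7<8: swap A[4],A[5]; lo=5,mid=6 → [-1,1,2,0,7,8,6]
A[mid]=6<8: swap A[5],A[6]; lo=6,mid=7 → [-1,1,2,0,7,6,8]
end: lo=6, hi=6; A = [-1,1,2,0,7,6,8]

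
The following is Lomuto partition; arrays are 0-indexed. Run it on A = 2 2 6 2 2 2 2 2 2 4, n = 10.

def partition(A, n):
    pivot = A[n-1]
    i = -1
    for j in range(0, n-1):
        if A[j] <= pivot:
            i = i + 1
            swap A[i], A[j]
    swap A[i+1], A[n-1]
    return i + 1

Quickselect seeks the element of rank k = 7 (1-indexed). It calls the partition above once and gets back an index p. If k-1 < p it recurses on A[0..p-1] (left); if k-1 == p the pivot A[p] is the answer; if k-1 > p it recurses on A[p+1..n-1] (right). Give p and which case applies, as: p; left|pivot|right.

pivot=4, i=-1
j=0: 2≤4, i=0, swap(0,0) ⇒ 2 2 6 2 2 2 2 2 2 4
j=1: 2≤4, i=1, swap(1,1) ⇒ 2 2 6 2 2 2 2 2 2 4
j=2: 6>4, skip
j=3: 2≤4, i=2, swap(2,3) ⇒ 2 2 2 6 2 2 2 2 2 4
j=4: 2≤4, i=3, swap(3,4) ⇒ 2 2 2 2 6 2 2 2 2 4
j=5: 2≤4, i=4, swap(4,5) ⇒ 2 2 2 2 2 6 2 2 2 4
j=6: 2≤4, i=5, swap(5,6) ⇒ 2 2 2 2 2 2 6 2 2 4
j=7: 2≤4, i=6, swap(6,7) ⇒ 2 2 2 2 2 2 2 6 2 4
j=8: 2≤4, i=7, swap(7,8) ⇒ 2 2 2 2 2 2 2 2 6 4
swap(8,9) ⇒ 2 2 2 2 2 2 2 2 4 6; return 8
p = 8; k-1 = 6 < 8 ⇒ left

8; left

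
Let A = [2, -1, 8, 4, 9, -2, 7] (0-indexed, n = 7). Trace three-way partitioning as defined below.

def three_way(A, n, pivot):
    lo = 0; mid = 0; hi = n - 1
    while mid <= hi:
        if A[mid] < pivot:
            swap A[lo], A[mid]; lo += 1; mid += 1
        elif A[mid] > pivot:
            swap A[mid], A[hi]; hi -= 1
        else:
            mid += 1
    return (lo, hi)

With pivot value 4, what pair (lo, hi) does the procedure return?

lo=0 mid=0 hi=6
2<4: swap(0,0), lo=1 mid=1 ⇒ [2, -1, 8, 4, 9, -2, 7]
-1<4: swap(1,1), lo=2 mid=2 ⇒ [2, -1, 8, 4, 9, -2, 7]
8>4: swap(2,6), hi=5 ⇒ [2, -1, 7, 4, 9, -2, 8]
7>4: swap(2,5), hi=4 ⇒ [2, -1, -2, 4, 9, 7, 8]
-2<4: swap(2,2), lo=3 mid=3 ⇒ [2, -1, -2, 4, 9, 7, 8]
4=4: mid=4
9>4: swap(4,4), hi=3 ⇒ [2, -1, -2, 4, 9, 7, 8]
done. lo=3 hi=3; A=[2, -1, -2, 4, 9, 7, 8]

(3, 3)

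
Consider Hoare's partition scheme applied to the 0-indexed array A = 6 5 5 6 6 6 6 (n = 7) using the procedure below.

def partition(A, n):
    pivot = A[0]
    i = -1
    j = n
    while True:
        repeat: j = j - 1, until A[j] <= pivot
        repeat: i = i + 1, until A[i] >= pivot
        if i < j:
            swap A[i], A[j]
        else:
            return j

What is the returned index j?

pivot = A[0] = 6; i = -1, j = 7
j→6 (A[6]=6≤6), i→0 (A[0]=6≥6); i<j, swap → 6 5 5 6 6 6 6
j→5 (A[5]=6≤6), i→3 (A[3]=6≥6); i<j, swap → 6 5 5 6 6 6 6
j→4, i→4; i≥j, return j=4. A = 6 5 5 6 6 6 6

4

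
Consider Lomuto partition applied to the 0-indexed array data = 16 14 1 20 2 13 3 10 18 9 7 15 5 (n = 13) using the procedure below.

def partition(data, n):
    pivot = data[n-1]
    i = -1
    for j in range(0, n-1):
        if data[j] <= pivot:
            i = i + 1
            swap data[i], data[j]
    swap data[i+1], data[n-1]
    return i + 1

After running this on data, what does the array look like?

pivot = data[12] = 5; i = -1
j=0: data[0]=16 > 5 → no swap
j=1: data[1]=14 > 5 → no swap
j=2: data[2]=1 ≤ 5 → i=0, swap data[0],data[2] → 1 14 16 20 2 13 3 10 18 9 7 15 5
j=3: data[3]=20 > 5 → no swap
j=4: data[4]=2 ≤ 5 → i=1, swap data[1],data[4] → 1 2 16 20 14 13 3 10 18 9 7 15 5
j=5: data[5]=13 > 5 → no swap
j=6: data[6]=3 ≤ 5 → i=2, swap data[2],data[6] → 1 2 3 20 14 13 16 10 18 9 7 15 5
j=7: data[7]=10 > 5 → no swap
j=8: data[8]=18 > 5 → no swap
j=9: data[9]=9 > 5 → no swap
j=10: data[10]=7 > 5 → no swap
j=11: data[11]=15 > 5 → no swap
final swap data[3],data[12] → 1 2 3 5 14 13 16 10 18 9 7 15 20; return 3

1 2 3 5 14 13 16 10 18 9 7 15 20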